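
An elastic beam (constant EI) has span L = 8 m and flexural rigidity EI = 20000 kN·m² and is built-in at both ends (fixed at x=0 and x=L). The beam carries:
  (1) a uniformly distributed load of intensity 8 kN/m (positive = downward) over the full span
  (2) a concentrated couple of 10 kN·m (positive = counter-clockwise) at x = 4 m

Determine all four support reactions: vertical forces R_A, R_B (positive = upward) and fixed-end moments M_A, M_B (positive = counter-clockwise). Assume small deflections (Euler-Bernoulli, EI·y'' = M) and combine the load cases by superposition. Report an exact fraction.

R_A = 271/8 kN, M_A = 271/6 kN·m, R_B = 241/8 kN, M_B = -241/6 kN·m

Load 1 — uniform load w=8 kN/m over full span:
  R_A = wL/2 = 8·8/2 = 32 kN
  M_A = wL²/12 = 8·8²/12 = 128/3 kN·m
  R_B = wL/2 = 8·8/2 = 32 kN
  M_B = -wL²/12 = -8·8²/12 = -128/3 kN·m
Load 2 — applied couple M₀=10 kN·m at a=4 m (b=L-a=4):
  R_A = 6M₀ab/L³ = 6·10·4·4/8³ = 15/8 kN
  M_A = M₀b(2a-b)/L² = 10·4·(2·4-4)/8² = 5/2 kN·m
  R_B = -6M₀ab/L³ = -6·10·4·4/8³ = -15/8 kN
  M_B = M₀a(2b-a)/L² = 10·4·(2·4-4)/8² = 5/2 kN·m
Superposition: R_A = 271/8 kN, M_A = 271/6 kN·m, R_B = 241/8 kN, M_B = -241/6 kN·m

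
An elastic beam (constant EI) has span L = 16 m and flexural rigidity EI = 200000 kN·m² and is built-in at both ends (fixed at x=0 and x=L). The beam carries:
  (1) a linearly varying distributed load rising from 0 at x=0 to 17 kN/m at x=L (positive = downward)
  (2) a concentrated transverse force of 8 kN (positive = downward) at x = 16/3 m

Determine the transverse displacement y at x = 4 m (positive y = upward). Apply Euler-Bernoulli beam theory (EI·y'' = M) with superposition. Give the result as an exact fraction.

Load 1 — triangular load w₀=17 kN/m (0→w₀ over full span):
  y_1 = -w₀x²(L-x)²(x+2L)/(120LEI) = -17·4²·(16-4)²·(4+2·16)/(120·16·200000) = -459/125000 m
Load 2 — point force P=8 kN at a=16/3 m (b=L-a=32/3):
  y_2 = -Pb²x²(3aL-(3a+b)x)/(6L³EI)  [x≤a] = -8·(32/3)²·4²·(3·(16/3)·16-(3·(16/3)+(32/3))·4)/(6·16³·200000) = -112/253125 m
Superposition: y = Σ y_i = -41659/10125000 m ≈ -0.004114 m

y(4) = -41659/10125000 m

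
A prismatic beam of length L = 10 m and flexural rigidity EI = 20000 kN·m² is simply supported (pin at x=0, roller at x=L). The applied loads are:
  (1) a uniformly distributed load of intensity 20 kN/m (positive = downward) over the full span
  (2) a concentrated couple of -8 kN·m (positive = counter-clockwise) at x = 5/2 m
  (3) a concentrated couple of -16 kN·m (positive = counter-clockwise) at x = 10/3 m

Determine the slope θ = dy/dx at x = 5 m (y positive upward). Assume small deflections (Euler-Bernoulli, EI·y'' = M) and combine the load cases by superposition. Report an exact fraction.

θ(5) = -1/14400 rad

Load 1 — uniform load w=20 kN/m over full span:
  θ_1 = -w(L³-6Lx²+4x³)/(24EI) = -20·(10³-6·10·5²+4·5³)/(24·20000) = 0 rad
Load 2 — applied couple M₀=-8 kN·m at a=5/2 m (b=L-a=15/2):
  θ_2 = (M₀x²/(2L)-M₀(x-a)+C₁)/EI  [x>a] with C₁=M₀(3b²-L²)/(6L)=-55/6 = ((-8)·5²/(2·10)-(-8)·(5-(5/2))+(-55/6))/20000 = 1/24000 rad
Load 3 — applied couple M₀=-16 kN·m at a=10/3 m (b=L-a=20/3):
  θ_3 = (M₀x²/(2L)-M₀(x-a)+C₁)/EI  [x>a] with C₁=M₀(3b²-L²)/(6L)=-80/9 = ((-16)·5²/(2·10)-(-16)·(5-(10/3))+(-80/9))/20000 = -1/9000 rad
Superposition: θ = Σ θ_i = -1/14400 rad ≈ -0.000069 rad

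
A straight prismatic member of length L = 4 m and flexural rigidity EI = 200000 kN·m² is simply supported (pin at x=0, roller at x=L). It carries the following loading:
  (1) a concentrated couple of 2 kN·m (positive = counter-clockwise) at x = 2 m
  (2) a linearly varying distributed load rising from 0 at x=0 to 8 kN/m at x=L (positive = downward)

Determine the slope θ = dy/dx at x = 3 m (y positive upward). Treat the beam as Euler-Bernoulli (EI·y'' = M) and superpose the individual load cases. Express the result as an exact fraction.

Load 1 — applied couple M₀=2 kN·m at a=2 m (b=L-a=2):
  θ_1 = (M₀x²/(2L)-M₀(x-a)+C₁)/EI  [x>a] with C₁=M₀(3b²-L²)/(6L)=-1/3 = (2·3²/(2·4)-2·(3-2)+(-1/3))/200000 = -1/2400000 rad
Load 2 — triangular load w₀=8 kN/m (0→w₀ over full span):
  θ_2 = -w₀(7L⁴-30L²x²+15x⁴)/(360LEI) = -8·(7·4⁴-30·4²·3²+15·3⁴)/(360·4·200000) = 1313/36000000 rad
Superposition: θ = Σ θ_i = 649/18000000 rad ≈ 0.000036 rad

θ(3) = 649/18000000 rad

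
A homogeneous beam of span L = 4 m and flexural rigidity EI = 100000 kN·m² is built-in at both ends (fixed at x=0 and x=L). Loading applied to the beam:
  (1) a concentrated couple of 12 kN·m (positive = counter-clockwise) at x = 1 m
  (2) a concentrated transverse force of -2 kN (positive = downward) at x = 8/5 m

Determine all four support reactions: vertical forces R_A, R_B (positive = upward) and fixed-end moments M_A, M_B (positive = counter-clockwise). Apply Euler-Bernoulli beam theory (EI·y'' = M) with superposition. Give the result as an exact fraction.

R_A = 2079/1000 kN, M_A = -1701/500 kN·m, R_B = -4079/1000 kN, M_B = 2259/500 kN·m

Load 1 — applied couple M₀=12 kN·m at a=1 m (b=L-a=3):
  R_A = 6M₀ab/L³ = 6·12·1·3/4³ = 27/8 kN
  M_A = M₀b(2a-b)/L² = 12·3·(2·1-3)/4² = -9/4 kN·m
  R_B = -6M₀ab/L³ = -6·12·1·3/4³ = -27/8 kN
  M_B = M₀a(2b-a)/L² = 12·1·(2·3-1)/4² = 15/4 kN·m
Load 2 — point force P=-2 kN at a=8/5 m (b=L-a=12/5):
  R_A = Pb²(3a+b)/L³ = (-2)·(12/5)²·(3·(8/5)+(12/5))/4³ = -162/125 kN
  M_A = Pab²/L² = (-2)·(8/5)·(12/5)²/4² = -144/125 kN·m
  R_B = Pa²(a+3b)/L³ = (-2)·(8/5)²·((8/5)+3·(12/5))/4³ = -88/125 kN
  M_B = -Pa²b/L² = -(-2)·(8/5)²·(12/5)/4² = 96/125 kN·m
Superposition: R_A = 2079/1000 kN, M_A = -1701/500 kN·m, R_B = -4079/1000 kN, M_B = 2259/500 kN·m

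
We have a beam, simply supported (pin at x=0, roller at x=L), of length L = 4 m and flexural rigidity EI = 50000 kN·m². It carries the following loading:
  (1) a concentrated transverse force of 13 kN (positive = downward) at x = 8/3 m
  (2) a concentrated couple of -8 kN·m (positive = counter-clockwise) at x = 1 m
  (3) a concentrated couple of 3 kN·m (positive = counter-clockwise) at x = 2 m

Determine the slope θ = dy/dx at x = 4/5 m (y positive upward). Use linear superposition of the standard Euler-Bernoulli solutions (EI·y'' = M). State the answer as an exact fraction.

θ(4/5) = -54479/202500000 rad

Load 1 — point force P=13 kN at a=8/3 m (b=L-a=4/3):
  θ_1 = -Pb(L²-b²-3x²)/(6LEI)  [x≤a] = -13·(4/3)·(4²-(4/3)²-3·(4/5)²)/(6·4·50000) = -2249/12656250 rad
Load 2 — applied couple M₀=-8 kN·m at a=1 m (b=L-a=3):
  θ_2 = (M₀x²/(2L)+C₁)/EI  [x≤a] with C₁=M₀(3b²-L²)/(6L)=-11/3 = ((-8)·(4/5)²/(2·4)+(-11/3))/50000 = -323/3750000 rad
Load 3 — applied couple M₀=3 kN·m at a=2 m (b=L-a=2):
  θ_3 = (M₀x²/(2L)+C₁)/EI  [x≤a] with C₁=M₀(3b²-L²)/(6L)=-1/2 = (3·(4/5)²/(2·4)+(-1/2))/50000 = -13/2500000 rad
Superposition: θ = Σ θ_i = -54479/202500000 rad ≈ -0.000269 rad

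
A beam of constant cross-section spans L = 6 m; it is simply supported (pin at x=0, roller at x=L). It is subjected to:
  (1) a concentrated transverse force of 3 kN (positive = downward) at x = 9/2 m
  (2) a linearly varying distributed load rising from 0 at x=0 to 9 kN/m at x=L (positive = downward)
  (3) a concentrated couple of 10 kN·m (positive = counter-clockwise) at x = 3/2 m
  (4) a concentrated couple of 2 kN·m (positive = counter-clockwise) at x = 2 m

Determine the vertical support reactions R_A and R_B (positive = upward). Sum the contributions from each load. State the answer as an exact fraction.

R_A = 47/4 kN, R_B = 73/4 kN

Load 1 — point force P=3 kN at a=9/2 m (b=L-a=3/2):
  R_A = Pb/L = 3·(3/2)/6 = 3/4 kN
  R_B = Pa/L = 3·(9/2)/6 = 9/4 kN
Load 2 — triangular load w₀=9 kN/m (0→w₀ over full span):
  R_A = w₀L/6 = 9·6/6 = 9 kN
  R_B = w₀L/3 = 9·6/3 = 18 kN
Load 3 — applied couple M₀=10 kN·m at a=3/2 m (b=L-a=9/2):
  R_A = M₀/L = 10/6 = 5/3 kN
  R_B = -M₀/L = -10/6 = -5/3 kN
Load 4 — applied couple M₀=2 kN·m at a=2 m (b=L-a=4):
  R_A = M₀/L = 2/6 = 1/3 kN
  R_B = -M₀/L = -2/6 = -1/3 kN
Superposition: R_A = 47/4 kN, R_B = 73/4 kN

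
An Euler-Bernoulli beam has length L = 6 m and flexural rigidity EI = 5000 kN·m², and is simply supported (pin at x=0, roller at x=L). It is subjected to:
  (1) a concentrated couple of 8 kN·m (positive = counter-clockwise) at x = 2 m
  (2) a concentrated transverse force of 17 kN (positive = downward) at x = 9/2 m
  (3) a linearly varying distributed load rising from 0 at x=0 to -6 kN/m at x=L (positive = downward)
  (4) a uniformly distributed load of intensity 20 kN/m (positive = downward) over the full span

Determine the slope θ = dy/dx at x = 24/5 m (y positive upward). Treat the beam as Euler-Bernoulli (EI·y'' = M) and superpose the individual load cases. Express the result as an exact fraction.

θ(24/5) = 8440429/300000000 rad

Load 1 — applied couple M₀=8 kN·m at a=2 m (b=L-a=4):
  θ_1 = (M₀x²/(2L)-M₀(x-a)+C₁)/EI  [x>a] with C₁=M₀(3b²-L²)/(6L)=8/3 = (8·(24/5)²/(2·6)-8·((24/5)-2)+(8/3))/5000 = -41/46875 rad
Load 2 — point force P=17 kN at a=9/2 m (b=L-a=3/2):
  θ_2 = -Pa(2L²-6Lx+3x²+a²)/(6LEI)  [x>a] = -17·(9/2)·(2·6²-6·6·(24/5)+3·(24/5)²+(9/2)²)/(6·6·5000) = 19431/4000000 rad
Load 3 — triangular load w₀=-6 kN/m (0→w₀ over full span):
  θ_3 = -w₀(7L⁴-30L²x²+15x⁴)/(360LEI) = -(-6)·(7·6⁴-30·6²·(24/5)²+15·(24/5)⁴)/(360·6·5000) = -6813/1562500 rad
Load 4 — uniform load w=20 kN/m over full span:
  θ_4 = -w(L³-6Lx²+4x³)/(24EI) = -20·(6³-6·6·(24/5)²+4·(24/5)³)/(24·5000) = 891/31250 rad
Superposition: θ = Σ θ_i = 8440429/300000000 rad ≈ 0.028135 rad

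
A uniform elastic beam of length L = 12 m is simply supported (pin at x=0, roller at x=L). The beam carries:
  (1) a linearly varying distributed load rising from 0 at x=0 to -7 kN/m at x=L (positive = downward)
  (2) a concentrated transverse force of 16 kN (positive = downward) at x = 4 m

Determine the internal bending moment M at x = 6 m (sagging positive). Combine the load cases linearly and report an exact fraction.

Load 1 — triangular load w₀=-7 kN/m (0→w₀ over full span):
  M_1 = w₀Lx/6 - w₀x³/(6L) = (-7)·12·6/6 - (-7)·6³/(6·12) = -63 kN·m
Load 2 — point force P=16 kN at a=4 m (b=L-a=8):
  M_2 = Pa(L-x)/L  [x>a] = 16·4·(12-6)/12 = 32 kN·m
Superposition: M = Σ M_i = -31 kN·m ≈ -31.000000 kN·m

M(6) = -31 kN·m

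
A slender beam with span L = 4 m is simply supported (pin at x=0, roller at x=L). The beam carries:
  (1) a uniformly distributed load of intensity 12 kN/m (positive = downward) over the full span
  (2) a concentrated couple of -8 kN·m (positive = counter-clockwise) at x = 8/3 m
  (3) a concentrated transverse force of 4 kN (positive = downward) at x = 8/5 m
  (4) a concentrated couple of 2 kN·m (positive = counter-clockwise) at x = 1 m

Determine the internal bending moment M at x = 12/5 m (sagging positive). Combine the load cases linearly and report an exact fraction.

Load 1 — uniform load w=12 kN/m over full span:
  M_1 = wx(L-x)/2 = 12·(12/5)·(4-(12/5))/2 = 576/25 kN·m
Load 2 — applied couple M₀=-8 kN·m at a=8/3 m (b=L-a=4/3):
  M_2 = M₀x/L  [x≤a] = (-8)·(12/5)/4 = -24/5 kN·m
Load 3 — point force P=4 kN at a=8/5 m (b=L-a=12/5):
  M_3 = Pa(L-x)/L  [x>a] = 4·(8/5)·(4-(12/5))/4 = 64/25 kN·m
Load 4 — applied couple M₀=2 kN·m at a=1 m (b=L-a=3):
  M_4 = M₀x/L - M₀  [x>a] = 2·(12/5)/4 - 2 = -4/5 kN·m
Superposition: M = Σ M_i = 20 kN·m ≈ 20.000000 kN·m

M(12/5) = 20 kN·m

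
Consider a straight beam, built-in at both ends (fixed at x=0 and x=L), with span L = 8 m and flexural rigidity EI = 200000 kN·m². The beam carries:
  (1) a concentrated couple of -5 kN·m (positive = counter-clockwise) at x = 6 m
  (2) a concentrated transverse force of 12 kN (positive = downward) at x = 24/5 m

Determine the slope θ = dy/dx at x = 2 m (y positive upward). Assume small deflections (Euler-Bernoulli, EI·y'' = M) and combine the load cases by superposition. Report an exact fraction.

θ(2) = -33061/800000000 rad

Load 1 — applied couple M₀=-5 kN·m at a=6 m (b=L-a=2):
  θ_1 = (R_Ax²/2 - M_Ax)/EI  [x≤a] with R_A=-45/64, M_A=-25/16 = ((-45/64)·2²/2 - (-25/16)·2)/200000 = 11/1280000 rad
Load 2 — point force P=12 kN at a=24/5 m (b=L-a=16/5):
  θ_2 = -Pb²x(2aL-(3a+b)x)/(2L³EI)  [x≤a] = -12·(16/5)²·2·(2·(24/5)·8-(3·(24/5)+(16/5))·2)/(2·8³·200000) = -39/781250 rad
Superposition: θ = Σ θ_i = -33061/800000000 rad ≈ -0.000041 rad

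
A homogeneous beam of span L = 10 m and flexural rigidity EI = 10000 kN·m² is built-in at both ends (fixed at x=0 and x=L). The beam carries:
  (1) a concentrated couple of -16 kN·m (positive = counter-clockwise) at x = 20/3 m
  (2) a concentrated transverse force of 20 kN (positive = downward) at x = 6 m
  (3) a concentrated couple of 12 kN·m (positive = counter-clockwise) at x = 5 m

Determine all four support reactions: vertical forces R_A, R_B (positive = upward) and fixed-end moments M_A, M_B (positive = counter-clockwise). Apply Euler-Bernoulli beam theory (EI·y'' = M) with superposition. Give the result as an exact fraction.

Load 1 — applied couple M₀=-16 kN·m at a=20/3 m (b=L-a=10/3):
  R_A = 6M₀ab/L³ = 6·(-16)·(20/3)·(10/3)/10³ = -32/15 kN
  M_A = M₀b(2a-b)/L² = (-16)·(10/3)·(2·(20/3)-(10/3))/10² = -16/3 kN·m
  R_B = -6M₀ab/L³ = -6·(-16)·(20/3)·(10/3)/10³ = 32/15 kN
  M_B = M₀a(2b-a)/L² = (-16)·(20/3)·(2·(10/3)-(20/3))/10² = 0 kN·m
Load 2 — point force P=20 kN at a=6 m (b=L-a=4):
  R_A = Pb²(3a+b)/L³ = 20·4²·(3·6+4)/10³ = 176/25 kN
  M_A = Pab²/L² = 20·6·4²/10² = 96/5 kN·m
  R_B = Pa²(a+3b)/L³ = 20·6²·(6+3·4)/10³ = 324/25 kN
  M_B = -Pa²b/L² = -20·6²·4/10² = -144/5 kN·m
Load 3 — applied couple M₀=12 kN·m at a=5 m (b=L-a=5):
  R_A = 6M₀ab/L³ = 6·12·5·5/10³ = 9/5 kN
  M_A = M₀b(2a-b)/L² = 12·5·(2·5-5)/10² = 3 kN·m
  R_B = -6M₀ab/L³ = -6·12·5·5/10³ = -9/5 kN
  M_B = M₀a(2b-a)/L² = 12·5·(2·5-5)/10² = 3 kN·m
Superposition: R_A = 503/75 kN, M_A = 253/15 kN·m, R_B = 997/75 kN, M_B = -129/5 kN·m

R_A = 503/75 kN, M_A = 253/15 kN·m, R_B = 997/75 kN, M_B = -129/5 kN·m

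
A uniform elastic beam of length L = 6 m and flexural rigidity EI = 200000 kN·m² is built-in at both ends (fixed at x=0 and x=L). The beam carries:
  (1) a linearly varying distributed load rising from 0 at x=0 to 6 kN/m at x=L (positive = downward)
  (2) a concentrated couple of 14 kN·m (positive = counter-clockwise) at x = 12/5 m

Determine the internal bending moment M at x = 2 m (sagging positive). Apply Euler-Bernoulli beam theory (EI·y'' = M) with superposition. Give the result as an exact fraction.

Load 1 — triangular load w₀=6 kN/m (0→w₀ over full span):
  M_1 = 3w₀Lx/20 - w₀L²/30 - w₀x³/(6L) = 3·6·6·2/20 - 6·6²/30 - 6·2³/(6·6) = 34/15 kN·m
Load 2 — applied couple M₀=14 kN·m at a=12/5 m (b=L-a=18/5):
  M_2 = R_Ax - M_A  [x≤a] with R_A=84/25, M_A=42/25 = (84/25)·2 - (42/25) = 126/25 kN·m
Superposition: M = Σ M_i = 548/75 kN·m ≈ 7.306667 kN·m

M(2) = 548/75 kN·m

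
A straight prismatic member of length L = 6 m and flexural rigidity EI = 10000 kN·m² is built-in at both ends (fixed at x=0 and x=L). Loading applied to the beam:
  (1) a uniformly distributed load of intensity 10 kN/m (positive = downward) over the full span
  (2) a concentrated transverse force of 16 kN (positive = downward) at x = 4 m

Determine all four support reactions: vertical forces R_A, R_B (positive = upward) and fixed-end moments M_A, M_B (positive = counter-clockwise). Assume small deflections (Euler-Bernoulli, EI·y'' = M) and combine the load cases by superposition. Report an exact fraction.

Load 1 — uniform load w=10 kN/m over full span:
  R_A = wL/2 = 10·6/2 = 30 kN
  M_A = wL²/12 = 10·6²/12 = 30 kN·m
  R_B = wL/2 = 10·6/2 = 30 kN
  M_B = -wL²/12 = -10·6²/12 = -30 kN·m
Load 2 — point force P=16 kN at a=4 m (b=L-a=2):
  R_A = Pb²(3a+b)/L³ = 16·2²·(3·4+2)/6³ = 112/27 kN
  M_A = Pab²/L² = 16·4·2²/6² = 64/9 kN·m
  R_B = Pa²(a+3b)/L³ = 16·4²·(4+3·2)/6³ = 320/27 kN
  M_B = -Pa²b/L² = -16·4²·2/6² = -128/9 kN·m
Superposition: R_A = 922/27 kN, M_A = 334/9 kN·m, R_B = 1130/27 kN, M_B = -398/9 kN·m

R_A = 922/27 kN, M_A = 334/9 kN·m, R_B = 1130/27 kN, M_B = -398/9 kN·m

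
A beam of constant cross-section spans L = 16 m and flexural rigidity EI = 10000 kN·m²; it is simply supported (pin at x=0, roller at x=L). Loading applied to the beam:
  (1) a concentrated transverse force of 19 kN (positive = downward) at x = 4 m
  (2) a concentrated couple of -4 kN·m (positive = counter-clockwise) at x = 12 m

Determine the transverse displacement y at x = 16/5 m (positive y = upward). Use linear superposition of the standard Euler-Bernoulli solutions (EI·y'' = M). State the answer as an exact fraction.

y(16/5) = -5836/78125 m

Load 1 — point force P=19 kN at a=4 m (b=L-a=12):
  y_1 = -Pbx(L²-b²-x²)/(6LEI)  [x≤a] = -19·12·(16/5)·(16²-12²-(16/5)²)/(6·16·10000) = -6042/78125 m
Load 2 — applied couple M₀=-4 kN·m at a=12 m (b=L-a=4):
  y_2 = (M₀x³/(6L)+C₁x)/EI  [x≤a] with C₁=M₀(3b²-L²)/(6L)=26/3 = ((-4)·(16/5)³/(6·16)+(26/3)·(16/5))/10000 = 206/78125 m
Superposition: y = Σ y_i = -5836/78125 m ≈ -0.074701 m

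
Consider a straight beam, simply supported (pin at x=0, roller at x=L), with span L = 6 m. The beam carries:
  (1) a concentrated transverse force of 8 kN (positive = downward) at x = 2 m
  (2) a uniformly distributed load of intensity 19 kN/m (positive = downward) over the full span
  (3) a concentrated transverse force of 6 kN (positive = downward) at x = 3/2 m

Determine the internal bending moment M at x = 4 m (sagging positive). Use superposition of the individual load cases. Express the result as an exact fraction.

M(4) = 253/3 kN·m

Load 1 — point force P=8 kN at a=2 m (b=L-a=4):
  M_1 = Pa(L-x)/L  [x>a] = 8·2·(6-4)/6 = 16/3 kN·m
Load 2 — uniform load w=19 kN/m over full span:
  M_2 = wx(L-x)/2 = 19·4·(6-4)/2 = 76 kN·m
Load 3 — point force P=6 kN at a=3/2 m (b=L-a=9/2):
  M_3 = Pa(L-x)/L  [x>a] = 6·(3/2)·(6-4)/6 = 3 kN·m
Superposition: M = Σ M_i = 253/3 kN·m ≈ 84.333333 kN·m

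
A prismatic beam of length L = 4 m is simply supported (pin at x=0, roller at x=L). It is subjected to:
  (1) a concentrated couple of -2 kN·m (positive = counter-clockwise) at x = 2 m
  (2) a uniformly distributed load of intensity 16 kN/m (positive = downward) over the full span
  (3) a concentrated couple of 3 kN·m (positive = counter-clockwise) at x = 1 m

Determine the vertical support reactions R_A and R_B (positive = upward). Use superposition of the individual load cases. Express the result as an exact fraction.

Load 1 — applied couple M₀=-2 kN·m at a=2 m (b=L-a=2):
  R_A = M₀/L = (-2)/4 = -1/2 kN
  R_B = -M₀/L = -(-2)/4 = 1/2 kN
Load 2 — uniform load w=16 kN/m over full span:
  R_A = wL/2 = 16·4/2 = 32 kN
  R_B = wL/2 = 16·4/2 = 32 kN
Load 3 — applied couple M₀=3 kN·m at a=1 m (b=L-a=3):
  R_A = M₀/L = 3/4 kN
  R_B = -M₀/L = -3/4 kN
Superposition: R_A = 129/4 kN, R_B = 127/4 kN

R_A = 129/4 kN, R_B = 127/4 kN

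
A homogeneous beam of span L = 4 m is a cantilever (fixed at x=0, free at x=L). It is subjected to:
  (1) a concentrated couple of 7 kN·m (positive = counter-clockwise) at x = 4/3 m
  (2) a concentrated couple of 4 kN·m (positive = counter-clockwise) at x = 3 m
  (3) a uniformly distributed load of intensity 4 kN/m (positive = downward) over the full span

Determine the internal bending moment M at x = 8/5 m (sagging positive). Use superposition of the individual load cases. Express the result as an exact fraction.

M(8/5) = -188/25 kN·m

Load 1 — applied couple M₀=7 kN·m at a=4/3 m (b=L-a=8/3):
  M_1 = 0  [x>a] = 0 kN·m
Load 2 — applied couple M₀=4 kN·m at a=3 m (b=L-a=1):
  M_2 = M₀  [x≤a] = 4 = 4 kN·m
Load 3 — uniform load w=4 kN/m over full span:
  M_3 = -w(L-x)²/2 = -4·(4-(8/5))²/2 = -288/25 kN·m
Superposition: M = Σ M_i = -188/25 kN·m ≈ -7.520000 kN·m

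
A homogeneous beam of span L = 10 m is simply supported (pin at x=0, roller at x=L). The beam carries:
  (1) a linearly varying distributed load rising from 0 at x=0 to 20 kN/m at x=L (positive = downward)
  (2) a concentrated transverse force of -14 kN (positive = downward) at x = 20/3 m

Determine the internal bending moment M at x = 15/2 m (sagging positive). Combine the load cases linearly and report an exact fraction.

Load 1 — triangular load w₀=20 kN/m (0→w₀ over full span):
  M_1 = w₀Lx/6 - w₀x³/(6L) = 20·10·(15/2)/6 - 20·(15/2)³/(6·10) = 875/8 kN·m
Load 2 — point force P=-14 kN at a=20/3 m (b=L-a=10/3):
  M_2 = Pa(L-x)/L  [x>a] = (-14)·(20/3)·(10-(15/2))/10 = -70/3 kN·m
Superposition: M = Σ M_i = 2065/24 kN·m ≈ 86.041667 kN·m

M(15/2) = 2065/24 kN·m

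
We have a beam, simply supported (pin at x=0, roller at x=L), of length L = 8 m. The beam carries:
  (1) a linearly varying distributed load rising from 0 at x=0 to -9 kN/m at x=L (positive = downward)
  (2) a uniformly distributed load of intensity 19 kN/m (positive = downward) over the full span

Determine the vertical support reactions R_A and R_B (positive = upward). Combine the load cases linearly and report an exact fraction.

R_A = 64 kN, R_B = 52 kN

Load 1 — triangular load w₀=-9 kN/m (0→w₀ over full span):
  R_A = w₀L/6 = (-9)·8/6 = -12 kN
  R_B = w₀L/3 = (-9)·8/3 = -24 kN
Load 2 — uniform load w=19 kN/m over full span:
  R_A = wL/2 = 19·8/2 = 76 kN
  R_B = wL/2 = 19·8/2 = 76 kN
Superposition: R_A = 64 kN, R_B = 52 kN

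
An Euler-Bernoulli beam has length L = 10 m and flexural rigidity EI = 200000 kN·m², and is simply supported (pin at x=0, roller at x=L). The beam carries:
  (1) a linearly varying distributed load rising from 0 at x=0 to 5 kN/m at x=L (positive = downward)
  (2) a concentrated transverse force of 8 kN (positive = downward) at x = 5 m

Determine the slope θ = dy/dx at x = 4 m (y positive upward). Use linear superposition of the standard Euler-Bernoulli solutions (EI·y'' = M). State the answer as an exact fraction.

θ(4) = -97/360000 rad

Load 1 — triangular load w₀=5 kN/m (0→w₀ over full span):
  θ_1 = -w₀(7L⁴-30L²x²+15x⁴)/(360LEI) = -5·(7·10⁴-30·10²·4²+15·4⁴)/(360·10·200000) = -323/1800000 rad
Load 2 — point force P=8 kN at a=5 m (b=L-a=5):
  θ_2 = -Pb(L²-b²-3x²)/(6LEI)  [x≤a] = -8·5·(10²-5²-3·4²)/(6·10·200000) = -9/100000 rad
Superposition: θ = Σ θ_i = -97/360000 rad ≈ -0.000269 rad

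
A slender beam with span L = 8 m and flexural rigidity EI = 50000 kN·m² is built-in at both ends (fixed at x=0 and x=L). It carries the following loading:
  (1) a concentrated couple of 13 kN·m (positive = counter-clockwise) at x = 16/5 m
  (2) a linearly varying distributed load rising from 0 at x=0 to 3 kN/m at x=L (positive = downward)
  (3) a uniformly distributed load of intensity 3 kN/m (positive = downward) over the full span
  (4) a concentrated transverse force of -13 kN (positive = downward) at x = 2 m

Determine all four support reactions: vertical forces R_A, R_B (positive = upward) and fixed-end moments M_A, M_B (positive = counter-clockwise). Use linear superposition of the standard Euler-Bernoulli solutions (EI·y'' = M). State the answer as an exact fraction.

R_A = 5577/800 kN, M_A = 1867/200 kN·m, R_B = 12823/800 kN, M_B = -3313/200 kN·m

Load 1 — applied couple M₀=13 kN·m at a=16/5 m (b=L-a=24/5):
  R_A = 6M₀ab/L³ = 6·13·(16/5)·(24/5)/8³ = 117/50 kN
  M_A = M₀b(2a-b)/L² = 13·(24/5)·(2·(16/5)-(24/5))/8² = 39/25 kN·m
  R_B = -6M₀ab/L³ = -6·13·(16/5)·(24/5)/8³ = -117/50 kN
  M_B = M₀a(2b-a)/L² = 13·(16/5)·(2·(24/5)-(16/5))/8² = 104/25 kN·m
Load 2 — triangular load w₀=3 kN/m (0→w₀ over full span):
  R_A = 3w₀L/20 = 3·3·8/20 = 18/5 kN
  M_A = w₀L²/30 = 3·8²/30 = 32/5 kN·m
  R_B = 7w₀L/20 = 7·3·8/20 = 42/5 kN
  M_B = -w₀L²/20 = -3·8²/20 = -48/5 kN·m
Load 3 — uniform load w=3 kN/m over full span:
  R_A = wL/2 = 3·8/2 = 12 kN
  M_A = wL²/12 = 3·8²/12 = 16 kN·m
  R_B = wL/2 = 3·8/2 = 12 kN
  M_B = -wL²/12 = -3·8²/12 = -16 kN·m
Load 4 — point force P=-13 kN at a=2 m (b=L-a=6):
  R_A = Pb²(3a+b)/L³ = (-13)·6²·(3·2+6)/8³ = -351/32 kN
  M_A = Pab²/L² = (-13)·2·6²/8² = -117/8 kN·m
  R_B = Pa²(a+3b)/L³ = (-13)·2²·(2+3·6)/8³ = -65/32 kN
  M_B = -Pa²b/L² = -(-13)·2²·6/8² = 39/8 kN·m
Superposition: R_A = 5577/800 kN, M_A = 1867/200 kN·m, R_B = 12823/800 kN, M_B = -3313/200 kN·m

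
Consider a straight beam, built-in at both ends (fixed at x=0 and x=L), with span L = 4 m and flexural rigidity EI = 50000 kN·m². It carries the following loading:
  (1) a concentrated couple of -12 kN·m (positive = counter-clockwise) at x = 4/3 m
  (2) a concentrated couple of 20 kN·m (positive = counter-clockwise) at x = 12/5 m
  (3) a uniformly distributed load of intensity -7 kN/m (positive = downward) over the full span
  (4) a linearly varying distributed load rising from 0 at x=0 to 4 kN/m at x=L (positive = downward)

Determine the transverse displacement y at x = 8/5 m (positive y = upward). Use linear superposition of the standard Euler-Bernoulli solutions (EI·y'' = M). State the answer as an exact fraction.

y(8/5) = -2402/48828125 m

Load 1 — applied couple M₀=-12 kN·m at a=4/3 m (b=L-a=8/3):
  y_1 = (R_Ax³/6 - M_Ax²/2 - M₀(x-a)²/2)/EI  [x>a] with R_A=-4, M_A=0 = ((-4)·(8/5)³/6 - 0·(8/5)²/2 - (-12)·((8/5)-(4/3))²/2)/50000 = -18/390625 m
Load 2 — applied couple M₀=20 kN·m at a=12/5 m (b=L-a=8/5):
  y_2 = (R_Ax³/6 - M_Ax²/2)/EI  [x≤a] with R_A=36/5, M_A=32/5 = ((36/5)·(8/5)³/6 - (32/5)·(8/5)²/2)/50000 = -128/1953125 m
Load 3 — uniform load w=-7 kN/m over full span:
  y_3 = -wx²(L-x)²/(24EI) = -(-7)·(8/5)²·(4-(8/5))²/(24·50000) = 168/1953125 m
Load 4 — triangular load w₀=4 kN/m (0→w₀ over full span):
  y_4 = -w₀x²(L-x)²(x+2L)/(120LEI) = -4·(8/5)²·(4-(8/5))²·((8/5)+2·4)/(120·4·50000) = -1152/48828125 m
Superposition: y = Σ y_i = -2402/48828125 m ≈ -0.000049 m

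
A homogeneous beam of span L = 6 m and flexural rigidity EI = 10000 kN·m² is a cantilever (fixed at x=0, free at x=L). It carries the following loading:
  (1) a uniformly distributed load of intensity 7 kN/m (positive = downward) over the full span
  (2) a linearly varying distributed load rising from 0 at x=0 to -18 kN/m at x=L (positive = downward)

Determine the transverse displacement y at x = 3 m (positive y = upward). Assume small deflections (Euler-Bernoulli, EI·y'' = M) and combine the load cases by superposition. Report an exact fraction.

Load 1 — uniform load w=7 kN/m over full span:
  y_1 = -wx²(x²-4Lx+6L²)/(24EI) = -7·3²·(3²-4·6·3+6·6²)/(24·10000) = -3213/80000 m
Load 2 — triangular load w₀=-18 kN/m (0→w₀ over full span):
  y_2 = (w₀Lx³/12-w₀L²x²/6-w₀x⁵/(120L))/EI = ((-18)·6·3³/12-(-18)·6²·3²/6-(-18)·3⁵/(120·6))/10000 = 29403/400000 m
Superposition: y = Σ y_i = 6669/200000 m ≈ 0.033345 m

y(3) = 6669/200000 m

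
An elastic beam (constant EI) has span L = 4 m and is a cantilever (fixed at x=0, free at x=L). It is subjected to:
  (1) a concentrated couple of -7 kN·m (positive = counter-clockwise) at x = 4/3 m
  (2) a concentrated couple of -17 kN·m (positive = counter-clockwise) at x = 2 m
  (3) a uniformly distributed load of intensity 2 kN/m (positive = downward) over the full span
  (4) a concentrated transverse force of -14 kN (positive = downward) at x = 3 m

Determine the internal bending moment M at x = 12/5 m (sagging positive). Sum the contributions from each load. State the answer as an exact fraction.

M(12/5) = 146/25 kN·m

Load 1 — applied couple M₀=-7 kN·m at a=4/3 m (b=L-a=8/3):
  M_1 = 0  [x>a] = 0 kN·m
Load 2 — applied couple M₀=-17 kN·m at a=2 m (b=L-a=2):
  M_2 = 0  [x>a] = 0 kN·m
Load 3 — uniform load w=2 kN/m over full span:
  M_3 = -w(L-x)²/2 = -2·(4-(12/5))²/2 = -64/25 kN·m
Load 4 — point force P=-14 kN at a=3 m (b=L-a=1):
  M_4 = -P(a-x)  [x≤a] = -(-14)·(3-(12/5)) = 42/5 kN·m
Superposition: M = Σ M_i = 146/25 kN·m ≈ 5.840000 kN·m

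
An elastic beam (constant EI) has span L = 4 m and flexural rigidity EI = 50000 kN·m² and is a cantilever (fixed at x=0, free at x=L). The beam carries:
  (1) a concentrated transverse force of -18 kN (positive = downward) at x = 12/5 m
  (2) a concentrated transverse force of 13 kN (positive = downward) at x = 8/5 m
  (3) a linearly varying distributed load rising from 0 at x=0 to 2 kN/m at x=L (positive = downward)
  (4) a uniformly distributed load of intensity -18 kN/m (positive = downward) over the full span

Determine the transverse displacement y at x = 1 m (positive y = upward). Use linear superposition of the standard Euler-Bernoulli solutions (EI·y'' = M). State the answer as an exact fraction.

Load 1 — point force P=-18 kN at a=12/5 m (b=L-a=8/5):
  y_1 = -Px²(3a-x)/(6EI)  [x≤a] = -(-18)·1²·(3·(12/5)-1)/(6·50000) = 93/250000 m
Load 2 — point force P=13 kN at a=8/5 m (b=L-a=12/5):
  y_2 = -Px²(3a-x)/(6EI)  [x≤a] = -13·1²·(3·(8/5)-1)/(6·50000) = -247/1500000 m
Load 3 — triangular load w₀=2 kN/m (0→w₀ over full span):
  y_3 = (w₀Lx³/12-w₀L²x²/6-w₀x⁵/(120L))/EI = (2·4·1³/12-2·4²·1²/6-2·1⁵/(120·4))/50000 = -1121/12000000 m
Load 4 — uniform load w=-18 kN/m over full span:
  y_4 = -wx²(x²-4Lx+6L²)/(24EI) = -(-18)·1²·(1²-4·4·1+6·4²)/(24·50000) = 243/200000 m
Superposition: y = Σ y_i = 15947/12000000 m ≈ 0.001329 m

y(1) = 15947/12000000 m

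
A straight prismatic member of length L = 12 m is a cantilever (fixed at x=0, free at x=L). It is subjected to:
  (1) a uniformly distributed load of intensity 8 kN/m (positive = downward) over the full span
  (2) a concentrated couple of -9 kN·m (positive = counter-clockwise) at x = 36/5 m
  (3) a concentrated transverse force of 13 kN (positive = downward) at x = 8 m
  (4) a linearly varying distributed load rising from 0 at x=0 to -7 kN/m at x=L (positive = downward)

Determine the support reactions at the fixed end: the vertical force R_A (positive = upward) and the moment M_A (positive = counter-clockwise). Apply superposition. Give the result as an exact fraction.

Load 1 — uniform load w=8 kN/m over full span:
  R_A = wL = 8·12 = 96 kN
  M_A = wL²/2 = 8·12²/2 = 576 kN·m
Load 2 — applied couple M₀=-9 kN·m at a=36/5 m (b=L-a=24/5):
  R_A = 0 kN
  M_A = -M₀ = -(-9) = 9 kN·m
Load 3 — point force P=13 kN at a=8 m (b=L-a=4):
  R_A = P = 13 kN
  M_A = Pa = 13·8 = 104 kN·m
Load 4 — triangular load w₀=-7 kN/m (0→w₀ over full span):
  R_A = w₀L/2 = (-7)·12/2 = -42 kN
  M_A = w₀L²/3 = (-7)·12²/3 = -336 kN·m
Superposition: R_A = 67 kN, M_A = 353 kN·m

R_A = 67 kN, M_A = 353 kN·m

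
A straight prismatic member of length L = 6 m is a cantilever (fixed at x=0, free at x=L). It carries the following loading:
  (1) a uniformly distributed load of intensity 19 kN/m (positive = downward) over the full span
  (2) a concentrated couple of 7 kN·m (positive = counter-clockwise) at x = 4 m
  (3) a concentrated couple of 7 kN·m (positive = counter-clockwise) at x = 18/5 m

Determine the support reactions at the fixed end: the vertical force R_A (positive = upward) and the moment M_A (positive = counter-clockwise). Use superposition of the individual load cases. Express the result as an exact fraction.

R_A = 114 kN, M_A = 328 kN·m

Load 1 — uniform load w=19 kN/m over full span:
  R_A = wL = 19·6 = 114 kN
  M_A = wL²/2 = 19·6²/2 = 342 kN·m
Load 2 — applied couple M₀=7 kN·m at a=4 m (b=L-a=2):
  R_A = 0 kN
  M_A = -M₀ = -7 kN·m
Load 3 — applied couple M₀=7 kN·m at a=18/5 m (b=L-a=12/5):
  R_A = 0 kN
  M_A = -M₀ = -7 kN·m
Superposition: R_A = 114 kN, M_A = 328 kN·m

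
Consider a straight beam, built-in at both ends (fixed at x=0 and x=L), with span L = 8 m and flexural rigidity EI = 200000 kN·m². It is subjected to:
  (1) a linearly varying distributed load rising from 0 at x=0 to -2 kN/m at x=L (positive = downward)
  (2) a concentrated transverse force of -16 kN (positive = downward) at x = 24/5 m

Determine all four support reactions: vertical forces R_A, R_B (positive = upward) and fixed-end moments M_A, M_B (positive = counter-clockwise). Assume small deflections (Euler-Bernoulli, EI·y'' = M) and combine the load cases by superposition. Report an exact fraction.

R_A = -1004/125 kN, M_A = -6208/375 kN·m, R_B = -1996/125 kN, M_B = 3104/125 kN·m

Load 1 — triangular load w₀=-2 kN/m (0→w₀ over full span):
  R_A = 3w₀L/20 = 3·(-2)·8/20 = -12/5 kN
  M_A = w₀L²/30 = (-2)·8²/30 = -64/15 kN·m
  R_B = 7w₀L/20 = 7·(-2)·8/20 = -28/5 kN
  M_B = -w₀L²/20 = -(-2)·8²/20 = 32/5 kN·m
Load 2 — point force P=-16 kN at a=24/5 m (b=L-a=16/5):
  R_A = Pb²(3a+b)/L³ = (-16)·(16/5)²·(3·(24/5)+(16/5))/8³ = -704/125 kN
  M_A = Pab²/L² = (-16)·(24/5)·(16/5)²/8² = -1536/125 kN·m
  R_B = Pa²(a+3b)/L³ = (-16)·(24/5)²·((24/5)+3·(16/5))/8³ = -1296/125 kN
  M_B = -Pa²b/L² = -(-16)·(24/5)²·(16/5)/8² = 2304/125 kN·m
Superposition: R_A = -1004/125 kN, M_A = -6208/375 kN·m, R_B = -1996/125 kN, M_B = 3104/125 kN·m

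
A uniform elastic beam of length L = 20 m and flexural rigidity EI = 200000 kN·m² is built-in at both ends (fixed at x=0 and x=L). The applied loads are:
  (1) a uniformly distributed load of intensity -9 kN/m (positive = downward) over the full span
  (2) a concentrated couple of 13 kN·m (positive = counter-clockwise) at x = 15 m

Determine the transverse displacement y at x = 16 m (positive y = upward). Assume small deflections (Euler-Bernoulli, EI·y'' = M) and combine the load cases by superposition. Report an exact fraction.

y(16) = 15087/2000000 m

Load 1 — uniform load w=-9 kN/m over full span:
  y_1 = -wx²(L-x)²/(24EI) = -(-9)·16²·(20-16)²/(24·200000) = 24/3125 m
Load 2 — applied couple M₀=13 kN·m at a=15 m (b=L-a=5):
  y_2 = (R_Ax³/6 - M_Ax²/2 - M₀(x-a)²/2)/EI  [x>a] with R_A=117/160, M_A=65/16 = ((117/160)·16³/6 - (65/16)·16²/2 - 13·(16-15)²/2)/200000 = -273/2000000 m
Superposition: y = Σ y_i = 15087/2000000 m ≈ 0.007543 m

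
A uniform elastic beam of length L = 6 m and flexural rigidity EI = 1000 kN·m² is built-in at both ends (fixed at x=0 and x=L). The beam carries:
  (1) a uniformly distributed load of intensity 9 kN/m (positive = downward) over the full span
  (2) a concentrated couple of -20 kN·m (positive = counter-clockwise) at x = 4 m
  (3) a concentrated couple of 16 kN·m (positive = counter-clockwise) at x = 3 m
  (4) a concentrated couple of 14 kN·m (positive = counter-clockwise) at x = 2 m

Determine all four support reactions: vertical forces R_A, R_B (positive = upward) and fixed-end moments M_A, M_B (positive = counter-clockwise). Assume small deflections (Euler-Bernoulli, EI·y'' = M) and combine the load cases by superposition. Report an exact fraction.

R_A = 89/3 kN, M_A = 73/3 kN·m, R_B = 73/3 kN, M_B = -55/3 kN·m

Load 1 — uniform load w=9 kN/m over full span:
  R_A = wL/2 = 9·6/2 = 27 kN
  M_A = wL²/12 = 9·6²/12 = 27 kN·m
  R_B = wL/2 = 9·6/2 = 27 kN
  M_B = -wL²/12 = -9·6²/12 = -27 kN·m
Load 2 — applied couple M₀=-20 kN·m at a=4 m (b=L-a=2):
  R_A = 6M₀ab/L³ = 6·(-20)·4·2/6³ = -40/9 kN
  M_A = M₀b(2a-b)/L² = (-20)·2·(2·4-2)/6² = -20/3 kN·m
  R_B = -6M₀ab/L³ = -6·(-20)·4·2/6³ = 40/9 kN
  M_B = M₀a(2b-a)/L² = (-20)·4·(2·2-4)/6² = 0 kN·m
Load 3 — applied couple M₀=16 kN·m at a=3 m (b=L-a=3):
  R_A = 6M₀ab/L³ = 6·16·3·3/6³ = 4 kN
  M_A = M₀b(2a-b)/L² = 16·3·(2·3-3)/6² = 4 kN·m
  R_B = -6M₀ab/L³ = -6·16·3·3/6³ = -4 kN
  M_B = M₀a(2b-a)/L² = 16·3·(2·3-3)/6² = 4 kN·m
Load 4 — applied couple M₀=14 kN·m at a=2 m (b=L-a=4):
  R_A = 6M₀ab/L³ = 6·14·2·4/6³ = 28/9 kN
  M_A = M₀b(2a-b)/L² = 14·4·(2·2-4)/6² = 0 kN·m
  R_B = -6M₀ab/L³ = -6·14·2·4/6³ = -28/9 kN
  M_B = M₀a(2b-a)/L² = 14·2·(2·4-2)/6² = 14/3 kN·m
Superposition: R_A = 89/3 kN, M_A = 73/3 kN·m, R_B = 73/3 kN, M_B = -55/3 kN·m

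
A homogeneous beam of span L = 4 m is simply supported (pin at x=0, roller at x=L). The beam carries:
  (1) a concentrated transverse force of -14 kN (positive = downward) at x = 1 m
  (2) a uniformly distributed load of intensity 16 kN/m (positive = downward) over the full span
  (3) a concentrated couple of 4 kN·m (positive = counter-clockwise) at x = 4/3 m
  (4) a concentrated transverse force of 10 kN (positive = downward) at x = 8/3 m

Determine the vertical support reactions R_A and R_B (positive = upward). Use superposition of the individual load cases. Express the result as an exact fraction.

Load 1 — point force P=-14 kN at a=1 m (b=L-a=3):
  R_A = Pb/L = (-14)·3/4 = -21/2 kN
  R_B = Pa/L = (-14)·1/4 = -7/2 kN
Load 2 — uniform load w=16 kN/m over full span:
  R_A = wL/2 = 16·4/2 = 32 kN
  R_B = wL/2 = 16·4/2 = 32 kN
Load 3 — applied couple M₀=4 kN·m at a=4/3 m (b=L-a=8/3):
  R_A = M₀/L = 4/4 = 1 kN
  R_B = -M₀/L = -4/4 = -1 kN
Load 4 — point force P=10 kN at a=8/3 m (b=L-a=4/3):
  R_A = Pb/L = 10·(4/3)/4 = 10/3 kN
  R_B = Pa/L = 10·(8/3)/4 = 20/3 kN
Superposition: R_A = 155/6 kN, R_B = 205/6 kN

R_A = 155/6 kN, R_B = 205/6 kN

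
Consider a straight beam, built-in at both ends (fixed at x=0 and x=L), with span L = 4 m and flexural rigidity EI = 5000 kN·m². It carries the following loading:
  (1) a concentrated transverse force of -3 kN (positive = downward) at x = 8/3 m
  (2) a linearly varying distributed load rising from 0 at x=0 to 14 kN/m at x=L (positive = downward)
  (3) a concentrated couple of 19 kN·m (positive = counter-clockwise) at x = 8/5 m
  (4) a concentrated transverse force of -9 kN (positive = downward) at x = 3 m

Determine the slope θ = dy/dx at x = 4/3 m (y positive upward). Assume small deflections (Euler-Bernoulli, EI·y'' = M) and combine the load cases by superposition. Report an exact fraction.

Load 1 — point force P=-3 kN at a=8/3 m (b=L-a=4/3):
  θ_1 = -Pb²x(2aL-(3a+b)x)/(2L³EI)  [x≤a] = -(-3)·(4/3)²·(4/3)·(2·(8/3)·4-(3·(8/3)+(4/3))·(4/3))/(2·4³·5000) = 1/10125 rad
Load 2 — triangular load w₀=14 kN/m (0→w₀ over full span):
  θ_2 = -w₀(2x(L-x)(L-2x)(x+2L)+x²(L-x)²)/(120LEI) = -14·(2·(4/3)·(4-(4/3))·(4-2·(4/3))·((4/3)+2·4)+(4/3)²·(4-(4/3))²)/(120·4·5000) = -448/759375 rad
Load 3 — applied couple M₀=19 kN·m at a=8/5 m (b=L-a=12/5):
  θ_3 = (R_Ax²/2 - M_Ax)/EI  [x≤a] with R_A=171/25, M_A=57/25 = ((171/25)·(4/3)²/2 - (57/25)·(4/3))/5000 = 19/31250 rad
Load 4 — point force P=-9 kN at a=3 m (b=L-a=1):
  θ_4 = -Pb²x(2aL-(3a+b)x)/(2L³EI)  [x≤a] = -(-9)·1²·(4/3)·(2·3·4-(3·3+1)·(4/3))/(2·4³·5000) = 1/5000 rad
Superposition: θ = Σ θ_i = 9623/30375000 rad ≈ 0.000317 rad

θ(4/3) = 9623/30375000 rad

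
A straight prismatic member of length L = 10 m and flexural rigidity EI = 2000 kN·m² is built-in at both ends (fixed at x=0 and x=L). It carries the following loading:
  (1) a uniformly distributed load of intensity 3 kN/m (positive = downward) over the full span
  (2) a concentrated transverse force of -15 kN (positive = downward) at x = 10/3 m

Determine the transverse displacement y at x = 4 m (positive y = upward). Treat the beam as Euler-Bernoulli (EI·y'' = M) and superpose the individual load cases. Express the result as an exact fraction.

y(4) = -3/500 m

Load 1 — uniform load w=3 kN/m over full span:
  y_1 = -wx²(L-x)²/(24EI) = -3·4²·(10-4)²/(24·2000) = -9/250 m
Load 2 — point force P=-15 kN at a=10/3 m (b=L-a=20/3):
  y_2 = -Pa²(L-x)²(3bL-(3b+a)(L-x))/(6L³EI)  [x>a] = -(-15)·(10/3)²·(10-4)²·(3·(20/3)·10-(3·(20/3)+(10/3))·(10-4))/(6·10³·2000) = 3/100 m
Superposition: y = Σ y_i = -3/500 m ≈ -0.006000 m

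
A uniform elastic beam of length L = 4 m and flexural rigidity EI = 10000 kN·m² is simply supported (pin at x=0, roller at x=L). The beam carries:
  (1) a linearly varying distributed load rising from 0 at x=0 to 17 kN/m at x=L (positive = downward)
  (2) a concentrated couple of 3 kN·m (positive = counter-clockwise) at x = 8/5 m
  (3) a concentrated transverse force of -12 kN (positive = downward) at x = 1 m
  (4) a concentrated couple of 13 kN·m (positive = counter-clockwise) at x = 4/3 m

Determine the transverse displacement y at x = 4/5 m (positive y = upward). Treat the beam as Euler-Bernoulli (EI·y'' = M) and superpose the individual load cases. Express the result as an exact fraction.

Load 1 — triangular load w₀=17 kN/m (0→w₀ over full span):
  y_1 = -w₀x(7L⁴-10L²x²+3x⁴)/(360LEI) = -17·(4/5)·(7·4⁴-10·4²·(4/5)²+3·(4/5)⁴)/(360·4·10000) = -46784/29296875 m
Load 2 — applied couple M₀=3 kN·m at a=8/5 m (b=L-a=12/5):
  y_2 = (M₀x³/(6L)+C₁x)/EI  [x≤a] with C₁=M₀(3b²-L²)/(6L)=4/25 = (3·(4/5)³/(6·4)+(4/25)·(4/5))/10000 = 3/156250 m
Load 3 — point force P=-12 kN at a=1 m (b=L-a=3):
  y_3 = -Pbx(L²-b²-x²)/(6LEI)  [x≤a] = -(-12)·3·(4/5)·(4²-3²-(4/5)²)/(6·4·10000) = 477/625000 m
Load 4 — applied couple M₀=13 kN·m at a=4/3 m (b=L-a=8/3):
  y_4 = (M₀x³/(6L)+C₁x)/EI  [x≤a] with C₁=M₀(3b²-L²)/(6L)=26/9 = (13·(4/5)³/(6·4)+(26/9)·(4/5))/10000 = 182/703125 m
Superposition: y = Σ y_i = -390691/703125000 m ≈ -0.000556 m

y(4/5) = -390691/703125000 m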